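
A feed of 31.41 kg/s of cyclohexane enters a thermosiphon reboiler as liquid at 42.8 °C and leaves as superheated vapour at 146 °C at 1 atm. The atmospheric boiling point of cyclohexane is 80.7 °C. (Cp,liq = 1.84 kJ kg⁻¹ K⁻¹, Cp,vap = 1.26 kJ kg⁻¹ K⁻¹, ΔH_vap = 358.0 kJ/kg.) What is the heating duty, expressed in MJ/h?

Q = 57700 MJ/h

liquid 42.8→80.7 °C: 69.736 kJ/kg
vaporisation at 80.7 °C: 358 kJ/kg
vapour 80.7→146 °C: 82.278 kJ/kg
Δh = 69.736 + 358 + 82.278 = 510.01 kJ/kg
Q = ṁ·Δh = 31.41 kg/s × 510.01 kJ/kg = 16020 kJ/s
|Q| = 16020 kW = 57670 MJ/h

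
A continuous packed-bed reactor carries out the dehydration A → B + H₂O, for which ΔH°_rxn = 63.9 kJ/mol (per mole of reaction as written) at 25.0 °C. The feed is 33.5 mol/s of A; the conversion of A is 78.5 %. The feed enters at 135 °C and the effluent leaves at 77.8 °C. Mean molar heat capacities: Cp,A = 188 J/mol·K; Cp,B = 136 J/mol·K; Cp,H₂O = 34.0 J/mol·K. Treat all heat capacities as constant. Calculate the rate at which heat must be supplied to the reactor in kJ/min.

Extent of reaction ξ = 0.785 × 33.5 = 26.297 mol/s
Reaction term: ξ·ΔH°_rxn = 26.297 × 63.9 = 1680.4 kJ/s
Sensible, feed 135→25 °C: -692.78 kJ/s
Outlet flows (mol/s): A 7.2025, B 26.297, H₂O 26.297
Sensible, products 25→77.8 °C: 307.54 kJ/s
Q = ΔH = 1295.2 kJ/s = 1295.2 kW
Heat supplied = 77710 kJ/min

Q_in = 77700 kJ/min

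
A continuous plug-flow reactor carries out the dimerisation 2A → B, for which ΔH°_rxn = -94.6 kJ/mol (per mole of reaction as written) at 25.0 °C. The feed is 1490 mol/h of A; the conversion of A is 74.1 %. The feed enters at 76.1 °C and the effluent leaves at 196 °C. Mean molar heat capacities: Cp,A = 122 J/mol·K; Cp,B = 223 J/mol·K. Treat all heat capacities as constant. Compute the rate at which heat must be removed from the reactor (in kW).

Q_out = 9.00 kW

Extent of reaction ξ = 0.741 × 1490 / 2 = 552.04 mol/h
Reaction term: ξ·ΔH°_rxn = 552.04 × -94.6 = -52223 kJ/h
Sensible, feed 76.1→25 °C: -9289 kJ/h
Outlet flows (mol/h): A 385.91, B 552.04
Sensible, products 25→196 °C: 29102 kJ/h
Q = ΔH = -32410 kJ/h = -9.0029 kW
Heat removed = 9.0029 kW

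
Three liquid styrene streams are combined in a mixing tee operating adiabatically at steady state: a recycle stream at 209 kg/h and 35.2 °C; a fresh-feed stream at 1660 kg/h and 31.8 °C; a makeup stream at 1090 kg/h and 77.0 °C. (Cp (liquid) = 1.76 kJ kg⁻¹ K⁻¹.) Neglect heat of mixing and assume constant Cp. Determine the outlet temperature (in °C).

T_out = 48.7 °C

No heat crosses the boundary, so H_out = H_in.
T_out = Σ ṁᵢCp,ᵢTᵢ / Σ ṁᵢCp,ᵢ
      = 253570 / 5207.8 = 48.69 °C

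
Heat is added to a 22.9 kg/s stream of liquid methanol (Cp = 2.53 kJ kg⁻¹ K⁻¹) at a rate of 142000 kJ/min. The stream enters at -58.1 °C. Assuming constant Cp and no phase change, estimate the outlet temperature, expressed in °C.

T_out = -17.3 °C

Q = 142000 kJ/min = 2366.7 kJ/s
ΔT = Q/(ṁ·Cp) = 2366.7/(22.9×2.53) = 40.849 K
T_out = -58.1 + 40.849 = -17.251 °C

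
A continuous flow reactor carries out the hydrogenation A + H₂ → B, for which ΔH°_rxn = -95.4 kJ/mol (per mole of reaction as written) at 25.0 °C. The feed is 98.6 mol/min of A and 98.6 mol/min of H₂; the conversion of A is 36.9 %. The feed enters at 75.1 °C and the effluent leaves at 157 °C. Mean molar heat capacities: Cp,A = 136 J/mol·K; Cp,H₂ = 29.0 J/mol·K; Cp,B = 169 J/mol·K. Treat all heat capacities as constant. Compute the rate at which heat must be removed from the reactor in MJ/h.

Extent of reaction ξ = 0.369 × 98.6 = 36.383 mol/min
Reaction term: ξ·ΔH°_rxn = 36.383 × -95.4 = -3471 kJ/min
Sensible, feed 75.1→25 °C: -815.08 kJ/min
Outlet flows (mol/min): A 62.217, H₂ 62.217, B 36.383
Sensible, products 25→157 °C: 2166.7 kJ/min
Q = ΔH = -2119.3 kJ/min = -35.322 kW
Heat removed = 127.16 MJ/h

Q_out = 127 MJ/h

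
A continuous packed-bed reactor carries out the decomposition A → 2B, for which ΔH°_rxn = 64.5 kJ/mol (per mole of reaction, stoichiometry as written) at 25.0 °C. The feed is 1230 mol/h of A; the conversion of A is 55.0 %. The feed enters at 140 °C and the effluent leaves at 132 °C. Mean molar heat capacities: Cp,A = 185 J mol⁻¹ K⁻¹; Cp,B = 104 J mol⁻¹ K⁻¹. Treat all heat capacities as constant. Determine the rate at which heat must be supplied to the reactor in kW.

Extent of reaction ξ = 0.550 × 1230 = 676.5 mol/h
Reaction term: ξ·ΔH°_rxn = 676.5 × 64.5 = 43634 kJ/h
Sensible, feed 140→25 °C: -26168 kJ/h
Outlet flows (mol/h): A 553.5, B 1353
Sensible, products 25→132 °C: 26013 kJ/h
Q = ΔH = 43479 kJ/h = 12.077 kW
Heat supplied = 12.077 kW

Q_in = 12.1 kW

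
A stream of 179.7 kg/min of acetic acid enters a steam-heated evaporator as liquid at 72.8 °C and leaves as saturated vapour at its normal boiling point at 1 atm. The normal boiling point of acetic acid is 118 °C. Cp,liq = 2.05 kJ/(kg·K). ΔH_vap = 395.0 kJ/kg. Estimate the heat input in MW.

liquid 72.8→118 °C: 92.66 kJ/kg
vaporisation at 118 °C: 395 kJ/kg
Δh = 92.66 + 395 = 487.66 kJ/kg
Q = ṁ·Δh = 179.7 kg/min × 487.66 kJ/kg = 87633 kJ/min
|Q| = 1460.5 kW = 1.4605 MW

Q = 1.46 MW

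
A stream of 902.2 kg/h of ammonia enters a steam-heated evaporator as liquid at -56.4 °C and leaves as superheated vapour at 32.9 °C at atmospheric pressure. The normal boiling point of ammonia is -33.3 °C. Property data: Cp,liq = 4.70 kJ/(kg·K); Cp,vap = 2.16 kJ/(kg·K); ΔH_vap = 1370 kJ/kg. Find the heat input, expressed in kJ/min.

Q = 24400 kJ/min

liquid -56.4→-33.3 °C: 108.57 kJ/kg
vaporisation at -33.3 °C: 1370 kJ/kg
vapour -33.3→32.9 °C: 142.99 kJ/kg
Δh = 108.57 + 1370 + 142.99 = 1621.6 kJ/kg
Q = ṁ·Δh = 902.2 kg/h × 1621.6 kJ/kg = 1.463e+06 kJ/h
|Q| = 406.38 kW = 24383 kJ/min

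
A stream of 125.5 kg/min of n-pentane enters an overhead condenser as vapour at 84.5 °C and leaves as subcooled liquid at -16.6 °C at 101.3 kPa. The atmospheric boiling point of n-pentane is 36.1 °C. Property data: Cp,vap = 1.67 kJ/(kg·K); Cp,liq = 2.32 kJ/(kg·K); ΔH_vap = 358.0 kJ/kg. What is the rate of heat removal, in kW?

Q_c = 1170 kW

vapour 84.5→36.1 °C: -80.828 kJ/kg
condensation at 36.1 °C: -358 kJ/kg
liquid 36.1→-16.6 °C: -122.26 kJ/kg
Δh = -80.828 + -358 + -122.26 = -561.09 kJ/kg
Q = ṁ·Δh = 125.5 kg/min × -561.09 kJ/kg = -70417 kJ/min
|Q| = 1173.6 kW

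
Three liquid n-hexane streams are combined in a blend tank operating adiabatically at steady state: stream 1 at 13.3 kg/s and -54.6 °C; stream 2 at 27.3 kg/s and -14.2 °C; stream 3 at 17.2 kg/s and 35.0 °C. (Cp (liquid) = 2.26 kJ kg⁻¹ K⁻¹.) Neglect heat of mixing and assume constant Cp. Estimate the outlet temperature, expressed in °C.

Energy balance with Q = 0: Σ ṁᵢCp,ᵢ(T_out − Tᵢ) = 0
Σ ṁᵢCp,ᵢTᵢ = 13.3×2.26×-54.6 + 27.3×2.26×-14.2 + 17.2×2.26×35.0 = -1156.8
Σ ṁᵢCp,ᵢ = 13.3×2.26 + 27.3×2.26 + 17.2×2.26 = 130.63
T_out = -1156.8 / 130.63 = -8.8554 °C

T_out = -8.86 °C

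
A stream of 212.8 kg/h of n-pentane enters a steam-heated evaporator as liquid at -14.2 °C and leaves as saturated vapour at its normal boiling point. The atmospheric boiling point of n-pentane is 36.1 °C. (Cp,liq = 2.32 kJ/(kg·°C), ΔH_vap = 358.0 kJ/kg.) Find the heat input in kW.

Q = 28.1 kW

liquid -14.2→36.1 °C: 116.7 kJ/kg
vaporisation at 36.1 °C: 358 kJ/kg
Δh = 116.7 + 358 = 474.7 kJ/kg
Q = ṁ·Δh = 212.8 kg/h × 474.7 kJ/kg = 101020 kJ/h
|Q| = 28.06 kW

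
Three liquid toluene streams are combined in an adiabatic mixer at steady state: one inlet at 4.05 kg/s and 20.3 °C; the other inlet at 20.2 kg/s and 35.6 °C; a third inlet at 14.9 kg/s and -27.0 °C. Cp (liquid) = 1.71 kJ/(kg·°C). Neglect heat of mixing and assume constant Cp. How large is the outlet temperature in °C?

No heat crosses the boundary, so H_out = H_in.
Σ ṁᵢCp,ᵢTᵢ = 4.05×1.71×20.3 + 20.2×1.71×35.6 + 14.9×1.71×-27.0 = 682.35
Σ ṁᵢCp,ᵢ = 4.05×1.71 + 20.2×1.71 + 14.9×1.71 = 66.947
T_out = 682.35 / 66.947 = 10.192 °C

T_out = 10.2 °C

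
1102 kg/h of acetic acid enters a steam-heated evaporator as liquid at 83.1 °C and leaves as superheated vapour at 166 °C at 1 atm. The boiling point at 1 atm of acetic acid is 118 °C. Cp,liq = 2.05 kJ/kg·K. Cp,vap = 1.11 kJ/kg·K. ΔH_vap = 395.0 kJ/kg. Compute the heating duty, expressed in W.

Q = 159000 W

liquid 83.1→118 °C: 71.545 kJ/kg
vaporisation at 118 °C: 395 kJ/kg
vapour 118→166 °C: 53.28 kJ/kg
Δh = 71.545 + 395 + 53.28 = 519.83 kJ/kg
Q = ṁ·Δh = 1102 kg/h × 519.83 kJ/kg = 572850 kJ/h
|Q| = 159.12 kW = 159120 W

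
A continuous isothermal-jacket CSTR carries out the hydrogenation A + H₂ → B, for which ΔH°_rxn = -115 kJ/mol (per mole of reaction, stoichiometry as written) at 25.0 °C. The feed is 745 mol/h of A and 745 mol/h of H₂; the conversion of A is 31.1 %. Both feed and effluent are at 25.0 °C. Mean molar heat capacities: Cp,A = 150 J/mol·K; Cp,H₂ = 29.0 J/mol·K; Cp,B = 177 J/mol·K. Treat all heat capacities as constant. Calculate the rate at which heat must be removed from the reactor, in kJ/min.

Extent of reaction ξ = 0.311 × 745 = 231.69 mol/h
Reaction term: ξ·ΔH°_rxn = 231.69 × -115 = -26645 kJ/h
Q = ΔH = -26645 kJ/h = -7.4014 kW
Heat removed = 444.08 kJ/min

Q_out = 444 kJ/min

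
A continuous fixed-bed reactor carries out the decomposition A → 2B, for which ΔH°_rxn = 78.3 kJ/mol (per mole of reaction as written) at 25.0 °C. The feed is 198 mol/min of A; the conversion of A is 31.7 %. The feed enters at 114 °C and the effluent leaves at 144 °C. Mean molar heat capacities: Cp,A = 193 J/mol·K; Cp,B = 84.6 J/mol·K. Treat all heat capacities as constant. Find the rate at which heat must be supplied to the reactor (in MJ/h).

Extent of reaction ξ = 0.317 × 198 = 62.766 mol/min
Reaction term: ξ·ΔH°_rxn = 62.766 × 78.3 = 4914.6 kJ/min
Sensible, feed 114→25 °C: -3401 kJ/min
Outlet flows (mol/min): A 135.23, B 125.53
Sensible, products 25→144 °C: 4369.7 kJ/min
Q = ΔH = 5883.2 kJ/min = 98.054 kW
Heat supplied = 352.99 MJ/h

Q_in = 353 MJ/h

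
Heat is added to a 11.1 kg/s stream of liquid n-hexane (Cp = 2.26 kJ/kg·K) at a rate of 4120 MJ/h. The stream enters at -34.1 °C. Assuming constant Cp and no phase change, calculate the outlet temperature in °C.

T_out = 11.5 °C

Q = 4120 MJ/h = 1144.4 kJ/s
ΔT = Q/(ṁ·Cp) = 1144.4/(11.1×2.26) = 45.621 K
T_out = -34.1 + 45.621 = 11.521 °C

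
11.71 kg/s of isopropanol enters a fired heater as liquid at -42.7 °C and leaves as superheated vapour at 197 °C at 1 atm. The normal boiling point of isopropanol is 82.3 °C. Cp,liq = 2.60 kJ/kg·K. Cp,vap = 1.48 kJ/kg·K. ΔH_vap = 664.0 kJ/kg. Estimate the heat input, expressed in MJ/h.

Q = 48800 MJ/h

liquid -42.7→82.3 °C: 325 kJ/kg
vaporisation at 82.3 °C: 664 kJ/kg
vapour 82.3→197 °C: 169.76 kJ/kg
Δh = 325 + 664 + 169.76 = 1158.8 kJ/kg
Q = ṁ·Δh = 11.71 kg/s × 1158.8 kJ/kg = 13569 kJ/s
|Q| = 13569 kW = 48849 MJ/h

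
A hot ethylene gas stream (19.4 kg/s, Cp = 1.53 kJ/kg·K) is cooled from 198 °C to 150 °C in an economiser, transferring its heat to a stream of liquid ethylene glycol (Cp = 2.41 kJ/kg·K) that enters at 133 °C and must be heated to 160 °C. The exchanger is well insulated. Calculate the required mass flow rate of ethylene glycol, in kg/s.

ṁ_c = 21.9 kg/s

Heat released by hot stream: Q = 19.4 × 1.53 × (198 − 150) = 1424.7 kJ/s
Energy balance on cold side (adiabatic exchanger): Q = ṁ_c·Cp_c·(T_c,out − T_c,in)
ṁ_c = 1424.7 / [2.41 × (160 − 133)] = 21.895 kg/s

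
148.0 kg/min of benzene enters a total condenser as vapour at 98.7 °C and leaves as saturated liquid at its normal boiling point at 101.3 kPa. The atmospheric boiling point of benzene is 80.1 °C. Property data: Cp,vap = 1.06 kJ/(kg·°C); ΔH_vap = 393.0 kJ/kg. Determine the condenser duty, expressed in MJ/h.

vapour 98.7→80.1 °C: -19.716 kJ/kg
condensation at 80.1 °C: -393 kJ/kg
Δh = -19.716 + -393 = -412.72 kJ/kg
Q = ṁ·Δh = 148.0 kg/min × -412.72 kJ/kg = -61082 kJ/min
|Q| = 1018 kW = 3664.9 MJ/h

Q_c = 3660 MJ/h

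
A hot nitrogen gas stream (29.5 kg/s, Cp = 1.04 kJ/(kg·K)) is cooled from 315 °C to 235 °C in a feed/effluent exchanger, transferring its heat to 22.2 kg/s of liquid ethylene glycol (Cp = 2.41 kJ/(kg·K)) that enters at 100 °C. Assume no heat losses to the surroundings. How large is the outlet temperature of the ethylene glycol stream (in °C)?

T_c,out = 146 °C

Heat released by hot stream: Q = 29.5 × 1.04 × (315 − 235) = 2454.4 kJ/s
Energy balance on cold side (adiabatic exchanger): Q = ṁ_c·Cp_c·(T_c,out − T_c,in)
T_c,out = 100 + 2454.4/(22.2 × 2.41) = 145.87 °C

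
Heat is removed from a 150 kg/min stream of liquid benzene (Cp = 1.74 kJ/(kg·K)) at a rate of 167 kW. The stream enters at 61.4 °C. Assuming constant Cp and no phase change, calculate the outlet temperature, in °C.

T_out = 23.0 °C

Q = 167 kW = 10020 kJ/min
ΔT = Q/(ṁ·Cp) = 10020/(150×1.74) = 38.391 K
T_out = 61.4 − 38.391 = 23.009 °C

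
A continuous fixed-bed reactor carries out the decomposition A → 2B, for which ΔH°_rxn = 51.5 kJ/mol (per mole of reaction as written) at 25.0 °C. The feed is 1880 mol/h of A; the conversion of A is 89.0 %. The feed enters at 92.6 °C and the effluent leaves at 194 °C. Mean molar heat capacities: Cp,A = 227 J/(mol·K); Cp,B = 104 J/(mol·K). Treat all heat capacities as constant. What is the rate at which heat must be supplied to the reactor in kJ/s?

Extent of reaction ξ = 0.890 × 1880 = 1673.2 mol/h
Reaction term: ξ·ΔH°_rxn = 1673.2 × 51.5 = 86170 kJ/h
Sensible, feed 92.6→25 °C: -28849 kJ/h
Outlet flows (mol/h): A 206.8, B 3346.4
Sensible, products 25→194 °C: 66750 kJ/h
Q = ΔH = 124070 kJ/h = 34.464 kW
Heat supplied = 34.464 kJ/s

Q_in = 34.5 kJ/s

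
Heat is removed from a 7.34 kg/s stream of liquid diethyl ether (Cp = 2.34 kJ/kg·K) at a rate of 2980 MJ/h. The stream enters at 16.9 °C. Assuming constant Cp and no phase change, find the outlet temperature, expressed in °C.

T_out = -31.3 °C

Q = 2980 MJ/h = 827.78 kJ/s
ΔT = Q/(ṁ·Cp) = 827.78/(7.34×2.34) = 48.195 K
T_out = 16.9 − 48.195 = -31.295 °C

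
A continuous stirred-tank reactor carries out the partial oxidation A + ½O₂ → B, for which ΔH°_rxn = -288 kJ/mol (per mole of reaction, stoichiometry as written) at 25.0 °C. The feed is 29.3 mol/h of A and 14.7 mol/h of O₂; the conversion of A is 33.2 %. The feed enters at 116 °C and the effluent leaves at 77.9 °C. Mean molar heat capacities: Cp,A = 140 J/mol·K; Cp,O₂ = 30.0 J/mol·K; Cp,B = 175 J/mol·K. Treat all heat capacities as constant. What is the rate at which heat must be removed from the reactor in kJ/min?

Extent of reaction ξ = 0.332 × 29.3 = 9.7276 mol/h
Reaction term: ξ·ΔH°_rxn = 9.7276 × -288 = -2801.5 kJ/h
Sensible, feed 116→25 °C: -413.41 kJ/h
Outlet flows (mol/h): A 19.572, O₂ 9.8362, B 9.7276
Sensible, products 25→77.9 °C: 250.62 kJ/h
Q = ΔH = -2964.3 kJ/h = -0.82343 kW
Heat removed = 49.406 kJ/min

Q_out = 49.4 kJ/min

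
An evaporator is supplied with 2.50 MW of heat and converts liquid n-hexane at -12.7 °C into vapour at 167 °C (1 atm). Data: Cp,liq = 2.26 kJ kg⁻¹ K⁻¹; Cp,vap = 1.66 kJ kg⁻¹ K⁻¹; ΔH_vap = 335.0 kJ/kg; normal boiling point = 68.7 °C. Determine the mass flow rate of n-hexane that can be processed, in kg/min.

ṁ = 220 kg/min

Δh = 2.26×(68.7−-12.7) + 335.0 + 1.66×(167−68.7) = 682.14 kJ/kg
Q = 2.50 MW = 2500 kJ/s = 150000 kJ/min
ṁ = Q/Δh = 150000 / 682.14 = 219.9 kg/min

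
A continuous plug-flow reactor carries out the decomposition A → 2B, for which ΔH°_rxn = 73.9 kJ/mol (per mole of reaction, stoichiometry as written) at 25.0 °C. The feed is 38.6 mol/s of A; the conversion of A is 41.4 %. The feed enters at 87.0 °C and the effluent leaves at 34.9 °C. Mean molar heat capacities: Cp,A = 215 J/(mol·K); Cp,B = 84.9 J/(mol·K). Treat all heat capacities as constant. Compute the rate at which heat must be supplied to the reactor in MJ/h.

Extent of reaction ξ = 0.414 × 38.6 = 15.98 mol/s
Reaction term: ξ·ΔH°_rxn = 15.98 × 73.9 = 1181 kJ/s
Sensible, feed 87.0→25 °C: -514.54 kJ/s
Outlet flows (mol/s): A 22.62, B 31.961
Sensible, products 25→34.9 °C: 75.009 kJ/s
Q = ΔH = 741.42 kJ/s = 741.42 kW
Heat supplied = 2669.1 MJ/h

Q_in = 2670 MJ/h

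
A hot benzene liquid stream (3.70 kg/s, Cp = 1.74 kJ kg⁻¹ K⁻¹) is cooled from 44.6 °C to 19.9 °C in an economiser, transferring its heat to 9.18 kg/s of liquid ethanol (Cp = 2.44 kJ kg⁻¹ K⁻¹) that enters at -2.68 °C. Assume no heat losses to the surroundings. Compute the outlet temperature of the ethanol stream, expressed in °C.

Heat released by hot stream: Q = 3.70 × 1.74 × (44.6 − 19.9) = 159.02 kJ/s
Energy balance on cold side (adiabatic exchanger): Q = ṁ_c·Cp_c·(T_c,out − T_c,in)
T_c,out = -2.68 + 159.02/(9.18 × 2.44) = 4.4193 °C

T_c,out = 4.42 °C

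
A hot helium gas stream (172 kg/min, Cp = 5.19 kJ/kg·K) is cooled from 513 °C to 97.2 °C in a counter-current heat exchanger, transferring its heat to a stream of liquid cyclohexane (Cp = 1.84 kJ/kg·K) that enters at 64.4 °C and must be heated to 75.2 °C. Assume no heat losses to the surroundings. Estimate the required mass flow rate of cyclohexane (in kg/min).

Heat released by hot stream: Q = 172 × 5.19 × (513 − 97.2) = 371180 kJ/min
Energy balance on cold side (adiabatic exchanger): Q = ṁ_c·Cp_c·(T_c,out − T_c,in)
ṁ_c = 371180 / [1.84 × (75.2 − 64.4)] = 18678 kg/min

ṁ_c = 18700 kg/min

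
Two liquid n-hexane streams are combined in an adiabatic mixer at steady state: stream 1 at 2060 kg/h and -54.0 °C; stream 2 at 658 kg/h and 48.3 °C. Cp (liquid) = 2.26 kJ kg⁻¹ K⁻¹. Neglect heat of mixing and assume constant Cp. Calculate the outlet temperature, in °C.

T_out = -29.2 °C

Adiabatic, steady state ⇒ Σ ṁᵢCp,ᵢ(T_out − Tᵢ) = 0
T_out = Σ ṁᵢCp,ᵢTᵢ / Σ ṁᵢCp,ᵢ
      = -179580 / 6142.7 = -29.234 °C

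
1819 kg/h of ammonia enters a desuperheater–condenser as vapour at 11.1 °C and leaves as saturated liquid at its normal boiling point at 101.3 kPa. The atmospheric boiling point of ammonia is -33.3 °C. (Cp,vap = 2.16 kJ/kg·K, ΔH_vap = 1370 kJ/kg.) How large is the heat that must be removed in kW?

Q_c = 741 kW

vapour 11.1→-33.3 °C: -95.904 kJ/kg
condensation at -33.3 °C: -1370 kJ/kg
Δh = -95.904 + -1370 = -1465.9 kJ/kg
Q = ṁ·Δh = 1819 kg/h × -1465.9 kJ/kg = -2.6665e+06 kJ/h
|Q| = 740.69 kW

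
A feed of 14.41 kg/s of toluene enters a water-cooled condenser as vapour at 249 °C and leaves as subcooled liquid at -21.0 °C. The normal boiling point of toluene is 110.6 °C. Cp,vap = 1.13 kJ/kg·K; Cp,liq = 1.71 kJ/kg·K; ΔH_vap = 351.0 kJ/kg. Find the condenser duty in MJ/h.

Q_c = 38000 MJ/h

vapour 249→110.6 °C: -156.39 kJ/kg
condensation at 110.6 °C: -351 kJ/kg
liquid 110.6→-21.0 °C: -225.04 kJ/kg
Δh = -156.39 + -351 + -225.04 = -732.43 kJ/kg
Q = ṁ·Δh = 14.41 kg/s × -732.43 kJ/kg = -10554 kJ/s
|Q| = 10554 kW = 37995 MJ/h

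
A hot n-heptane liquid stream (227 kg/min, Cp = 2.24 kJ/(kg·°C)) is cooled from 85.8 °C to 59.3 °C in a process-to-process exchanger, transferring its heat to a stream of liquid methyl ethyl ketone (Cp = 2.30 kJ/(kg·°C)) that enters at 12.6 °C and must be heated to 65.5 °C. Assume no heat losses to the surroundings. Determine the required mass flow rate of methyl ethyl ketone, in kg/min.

Heat released by hot stream: Q = 227 × 2.24 × (85.8 − 59.3) = 13475 kJ/min
Energy balance on cold side (adiabatic exchanger): Q = ṁ_c·Cp_c·(T_c,out − T_c,in)
ṁ_c = 13475 / [2.30 × (65.5 − 12.6)] = 110.75 kg/min

ṁ_c = 111 kg/min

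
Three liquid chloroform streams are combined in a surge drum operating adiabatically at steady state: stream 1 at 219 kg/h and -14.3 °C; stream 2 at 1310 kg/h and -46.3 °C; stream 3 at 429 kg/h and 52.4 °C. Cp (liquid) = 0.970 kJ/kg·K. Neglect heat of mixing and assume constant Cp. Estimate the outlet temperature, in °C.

Energy balance with Q = 0: Σ ṁᵢCp,ᵢ(T_out − Tᵢ) = 0
T_out = Σ ṁᵢCp,ᵢTᵢ / Σ ṁᵢCp,ᵢ
      = -40066 / 1899.3 = -21.096 °C

T_out = -21.1 °C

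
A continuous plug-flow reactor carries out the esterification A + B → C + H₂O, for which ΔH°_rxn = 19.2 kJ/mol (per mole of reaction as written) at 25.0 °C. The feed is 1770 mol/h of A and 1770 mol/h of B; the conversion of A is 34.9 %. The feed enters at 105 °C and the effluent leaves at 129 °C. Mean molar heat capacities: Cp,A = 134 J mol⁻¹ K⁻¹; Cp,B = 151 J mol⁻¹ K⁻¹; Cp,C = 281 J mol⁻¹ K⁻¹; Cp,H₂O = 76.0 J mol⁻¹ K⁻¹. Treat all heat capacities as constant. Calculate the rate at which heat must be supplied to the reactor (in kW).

Q_in = 7.94 kW

Extent of reaction ξ = 0.349 × 1770 = 617.73 mol/h
Reaction term: ξ·ΔH°_rxn = 617.73 × 19.2 = 11860 kJ/h
Sensible, feed 105→25 °C: -40356 kJ/h
Outlet flows (mol/h): A 1152.3, B 1152.3, C 617.73, H₂O 617.73
Sensible, products 25→129 °C: 57088 kJ/h
Q = ΔH = 28593 kJ/h = 7.9424 kW
Heat supplied = 7.9424 kW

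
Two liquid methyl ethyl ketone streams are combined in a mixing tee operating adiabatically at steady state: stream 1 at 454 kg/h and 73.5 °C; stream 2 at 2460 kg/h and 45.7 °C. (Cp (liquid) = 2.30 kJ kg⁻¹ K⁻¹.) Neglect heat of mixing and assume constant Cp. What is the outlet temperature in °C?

T_out = 50.0 °C

No heat crosses the boundary, so H_out = H_in.
Σ ṁᵢCp,ᵢTᵢ = 454×2.30×73.5 + 2460×2.30×45.7 = 335320
Σ ṁᵢCp,ᵢ = 454×2.30 + 2460×2.30 = 6702.2
T_out = 335320 / 6702.2 = 50.031 °C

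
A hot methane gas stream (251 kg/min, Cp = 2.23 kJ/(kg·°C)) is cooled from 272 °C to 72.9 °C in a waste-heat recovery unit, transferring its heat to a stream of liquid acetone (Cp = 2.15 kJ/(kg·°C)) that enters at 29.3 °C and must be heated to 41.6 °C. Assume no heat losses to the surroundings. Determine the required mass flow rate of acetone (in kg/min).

ṁ_c = 4210 kg/min

Heat released by hot stream: Q = 251 × 2.23 × (272 − 72.9) = 111440 kJ/min
Energy balance on cold side (adiabatic exchanger): Q = ṁ_c·Cp_c·(T_c,out − T_c,in)
ṁ_c = 111440 / [2.15 × (41.6 − 29.3)] = 4214.1 kg/min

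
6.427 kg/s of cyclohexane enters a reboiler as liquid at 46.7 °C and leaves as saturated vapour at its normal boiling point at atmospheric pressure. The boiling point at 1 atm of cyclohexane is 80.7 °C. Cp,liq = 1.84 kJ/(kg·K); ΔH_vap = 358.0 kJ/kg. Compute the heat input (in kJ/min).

Q = 162000 kJ/min

liquid 46.7→80.7 °C: 62.56 kJ/kg
vaporisation at 80.7 °C: 358 kJ/kg
Δh = 62.56 + 358 = 420.56 kJ/kg
Q = ṁ·Δh = 6.427 kg/s × 420.56 kJ/kg = 2702.9 kJ/s
|Q| = 2702.9 kW = 162180 kJ/min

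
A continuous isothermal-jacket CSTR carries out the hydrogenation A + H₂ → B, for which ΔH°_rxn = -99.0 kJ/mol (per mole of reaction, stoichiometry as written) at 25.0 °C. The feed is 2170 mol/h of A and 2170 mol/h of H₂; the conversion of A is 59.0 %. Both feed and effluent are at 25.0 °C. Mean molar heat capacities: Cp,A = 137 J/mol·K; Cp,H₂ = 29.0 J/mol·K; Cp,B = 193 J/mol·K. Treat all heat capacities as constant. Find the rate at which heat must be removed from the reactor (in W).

Extent of reaction ξ = 0.590 × 2170 = 1280.3 mol/h
Reaction term: ξ·ΔH°_rxn = 1280.3 × -99.0 = -126750 kJ/h
Q = ΔH = -126750 kJ/h = -35.208 kW
Heat removed = 35208 W

Q_out = 35200 W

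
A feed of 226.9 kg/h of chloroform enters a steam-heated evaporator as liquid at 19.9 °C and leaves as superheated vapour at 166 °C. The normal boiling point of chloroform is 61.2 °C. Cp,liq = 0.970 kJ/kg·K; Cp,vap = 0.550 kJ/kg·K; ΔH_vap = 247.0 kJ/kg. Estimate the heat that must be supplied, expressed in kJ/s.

Q = 21.7 kJ/s

liquid 19.9→61.2 °C: 40.061 kJ/kg
vaporisation at 61.2 °C: 247 kJ/kg
vapour 61.2→166 °C: 57.64 kJ/kg
Δh = 40.061 + 247 + 57.64 = 344.7 kJ/kg
Q = ṁ·Δh = 226.9 kg/h × 344.7 kJ/kg = 78213 kJ/h
|Q| = 21.726 kW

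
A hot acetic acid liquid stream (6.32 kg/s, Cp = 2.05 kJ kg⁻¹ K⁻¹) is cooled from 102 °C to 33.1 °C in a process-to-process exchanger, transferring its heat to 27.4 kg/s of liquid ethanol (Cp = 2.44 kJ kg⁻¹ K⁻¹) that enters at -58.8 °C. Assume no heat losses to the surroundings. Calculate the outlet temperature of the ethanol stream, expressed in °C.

Heat released by hot stream: Q = 6.32 × 2.05 × (102 − 33.1) = 892.67 kJ/s
Energy balance on cold side (adiabatic exchanger): Q = ṁ_c·Cp_c·(T_c,out − T_c,in)
T_c,out = -58.8 + 892.67/(27.4 × 2.44) = -45.448 °C

T_c,out = -45.4 °C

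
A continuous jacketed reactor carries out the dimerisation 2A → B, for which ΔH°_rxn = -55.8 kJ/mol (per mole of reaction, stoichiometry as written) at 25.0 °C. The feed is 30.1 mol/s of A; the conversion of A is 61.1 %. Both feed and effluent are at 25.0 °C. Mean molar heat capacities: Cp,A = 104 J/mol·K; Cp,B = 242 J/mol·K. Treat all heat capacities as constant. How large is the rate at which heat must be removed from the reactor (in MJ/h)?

Extent of reaction ξ = 0.611 × 30.1 / 2 = 9.1956 mol/s
Reaction term: ξ·ΔH°_rxn = 9.1956 × -55.8 = -513.11 kJ/s
Q = ΔH = -513.11 kJ/s = -513.11 kW
Heat removed = 1847.2 MJ/h

Q_out = 1850 MJ/h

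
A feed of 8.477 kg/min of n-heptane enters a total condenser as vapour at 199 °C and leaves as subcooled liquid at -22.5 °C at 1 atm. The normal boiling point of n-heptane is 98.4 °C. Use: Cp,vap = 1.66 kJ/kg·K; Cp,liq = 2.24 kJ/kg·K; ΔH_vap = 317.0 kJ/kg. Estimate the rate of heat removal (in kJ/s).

Q_c = 107 kJ/s

vapour 199→98.4 °C: -167 kJ/kg
condensation at 98.4 °C: -317 kJ/kg
liquid 98.4→-22.5 °C: -270.82 kJ/kg
Δh = -167 + -317 + -270.82 = -754.81 kJ/kg
Q = ṁ·Δh = 8.477 kg/min × -754.81 kJ/kg = -6398.5 kJ/min
|Q| = 106.64 kW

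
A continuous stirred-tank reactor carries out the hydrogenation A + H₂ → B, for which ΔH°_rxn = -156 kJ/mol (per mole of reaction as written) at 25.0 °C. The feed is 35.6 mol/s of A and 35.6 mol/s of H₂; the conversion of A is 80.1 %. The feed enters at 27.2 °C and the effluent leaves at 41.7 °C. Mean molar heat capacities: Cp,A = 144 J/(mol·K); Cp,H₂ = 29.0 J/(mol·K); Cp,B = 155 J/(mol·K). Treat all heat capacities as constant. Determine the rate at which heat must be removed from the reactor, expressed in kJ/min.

Q_out = 262000 kJ/min

Extent of reaction ξ = 0.801 × 35.6 = 28.516 mol/s
Reaction term: ξ·ΔH°_rxn = 28.516 × -156 = -4448.4 kJ/s
Sensible, feed 27.2→25 °C: -13.549 kJ/s
Outlet flows (mol/s): A 7.0844, H₂ 7.0844, B 28.516
Sensible, products 25→41.7 °C: 94.28 kJ/s
Q = ΔH = -4367.7 kJ/s = -4367.7 kW
Heat removed = 262060 kJ/min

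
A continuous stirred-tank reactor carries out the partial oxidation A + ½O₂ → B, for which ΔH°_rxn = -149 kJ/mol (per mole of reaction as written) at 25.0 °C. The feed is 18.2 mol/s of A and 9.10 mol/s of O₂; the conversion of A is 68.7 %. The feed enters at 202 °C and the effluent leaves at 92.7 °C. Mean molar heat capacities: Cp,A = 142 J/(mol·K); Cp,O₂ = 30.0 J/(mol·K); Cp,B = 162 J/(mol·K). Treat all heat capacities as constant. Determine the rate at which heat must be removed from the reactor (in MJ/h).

Extent of reaction ξ = 0.687 × 18.2 = 12.503 mol/s
Reaction term: ξ·ΔH°_rxn = 12.503 × -149 = -1863 kJ/s
Sensible, feed 202→25 °C: -505.76 kJ/s
Outlet flows (mol/s): A 5.6966, O₂ 2.8483, B 12.503
Sensible, products 25→92.7 °C: 197.68 kJ/s
Q = ΔH = -2171.1 kJ/s = -2171.1 kW
Heat removed = 7815.9 MJ/h

Q_out = 7820 MJ/h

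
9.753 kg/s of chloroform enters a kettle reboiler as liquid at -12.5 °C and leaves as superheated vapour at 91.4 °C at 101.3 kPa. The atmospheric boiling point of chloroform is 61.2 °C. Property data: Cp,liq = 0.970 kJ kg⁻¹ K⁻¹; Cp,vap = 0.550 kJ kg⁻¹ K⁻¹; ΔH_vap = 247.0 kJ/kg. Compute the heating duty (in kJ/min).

Q = 196000 kJ/min

liquid -12.5→61.2 °C: 71.489 kJ/kg
vaporisation at 61.2 °C: 247 kJ/kg
vapour 61.2→91.4 °C: 16.61 kJ/kg
Δh = 71.489 + 247 + 16.61 = 335.1 kJ/kg
Q = ṁ·Δh = 9.753 kg/s × 335.1 kJ/kg = 3268.2 kJ/s
|Q| = 3268.2 kW = 196090 kJ/min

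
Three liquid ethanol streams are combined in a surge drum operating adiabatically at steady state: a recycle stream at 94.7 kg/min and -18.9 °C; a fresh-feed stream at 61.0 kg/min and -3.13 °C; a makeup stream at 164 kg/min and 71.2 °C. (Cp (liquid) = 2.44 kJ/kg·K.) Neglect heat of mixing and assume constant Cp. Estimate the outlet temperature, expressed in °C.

T_out = 30.3 °C

Energy balance with Q = 0: Σ ṁᵢCp,ᵢ(T_out − Tᵢ) = 0
T_out = Σ ṁᵢCp,ᵢTᵢ / Σ ṁᵢCp,ᵢ
      = 23658 / 780.07 = 30.329 °C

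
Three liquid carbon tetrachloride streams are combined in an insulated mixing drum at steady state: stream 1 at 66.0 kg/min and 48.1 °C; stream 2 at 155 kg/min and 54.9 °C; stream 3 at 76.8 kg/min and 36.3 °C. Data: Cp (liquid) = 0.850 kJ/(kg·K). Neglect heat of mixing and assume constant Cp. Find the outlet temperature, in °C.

No heat crosses the boundary, so H_out = H_in.
Σ ṁᵢCp,ᵢTᵢ = 66.0×0.850×48.1 + 155×0.850×54.9 + 76.8×0.850×36.3 = 12301
Σ ṁᵢCp,ᵢ = 66.0×0.850 + 155×0.850 + 76.8×0.850 = 253.13
T_out = 12301 / 253.13 = 48.596 °C

T_out = 48.6 °C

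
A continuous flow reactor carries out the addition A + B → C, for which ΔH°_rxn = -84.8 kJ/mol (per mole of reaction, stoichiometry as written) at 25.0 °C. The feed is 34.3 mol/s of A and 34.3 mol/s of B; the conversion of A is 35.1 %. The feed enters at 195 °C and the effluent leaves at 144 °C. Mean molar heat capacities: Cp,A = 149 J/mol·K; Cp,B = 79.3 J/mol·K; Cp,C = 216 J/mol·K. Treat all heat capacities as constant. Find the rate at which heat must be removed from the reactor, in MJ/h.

Q_out = 5180 MJ/h

Extent of reaction ξ = 0.351 × 34.3 = 12.039 mol/s
Reaction term: ξ·ΔH°_rxn = 12.039 × -84.8 = -1020.9 kJ/s
Sensible, feed 195→25 °C: -1331.2 kJ/s
Outlet flows (mol/s): A 22.261, B 22.261, C 12.039
Sensible, products 25→144 °C: 914.23 kJ/s
Q = ΔH = -1437.9 kJ/s = -1437.9 kW
Heat removed = 5176.5 MJ/h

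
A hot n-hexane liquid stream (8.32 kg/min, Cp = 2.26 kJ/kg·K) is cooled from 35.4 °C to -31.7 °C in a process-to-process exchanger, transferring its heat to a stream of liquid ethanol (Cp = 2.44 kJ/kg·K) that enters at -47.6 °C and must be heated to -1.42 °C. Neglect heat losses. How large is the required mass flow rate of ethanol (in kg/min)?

Heat released by hot stream: Q = 8.32 × 2.26 × (35.4 − -31.7) = 1261.7 kJ/min
Energy balance on cold side (adiabatic exchanger): Q = ṁ_c·Cp_c·(T_c,out − T_c,in)
ṁ_c = 1261.7 / [2.44 × (-1.42 − -47.6)] = 11.197 kg/min

ṁ_c = 11.2 kg/min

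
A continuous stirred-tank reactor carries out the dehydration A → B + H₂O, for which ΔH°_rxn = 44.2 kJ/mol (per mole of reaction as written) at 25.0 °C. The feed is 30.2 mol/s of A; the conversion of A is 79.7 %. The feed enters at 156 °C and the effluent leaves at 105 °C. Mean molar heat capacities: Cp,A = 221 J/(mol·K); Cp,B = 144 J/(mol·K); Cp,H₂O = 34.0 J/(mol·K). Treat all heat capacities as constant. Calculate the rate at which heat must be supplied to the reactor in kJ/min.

Extent of reaction ξ = 0.797 × 30.2 = 24.069 mol/s
Reaction term: ξ·ΔH°_rxn = 24.069 × 44.2 = 1063.9 kJ/s
Sensible, feed 156→25 °C: -874.32 kJ/s
Outlet flows (mol/s): A 6.1306, B 24.069, H₂O 24.069
Sensible, products 25→105 °C: 451.14 kJ/s
Q = ΔH = 640.68 kJ/s = 640.68 kW
Heat supplied = 38441 kJ/min

Q_in = 38400 kJ/min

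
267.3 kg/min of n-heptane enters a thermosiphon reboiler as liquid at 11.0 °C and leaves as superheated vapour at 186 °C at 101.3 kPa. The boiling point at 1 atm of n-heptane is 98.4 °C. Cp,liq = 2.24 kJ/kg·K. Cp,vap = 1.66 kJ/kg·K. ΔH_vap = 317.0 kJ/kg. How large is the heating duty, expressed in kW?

Q = 2930 kW

liquid 11.0→98.4 °C: 195.78 kJ/kg
vaporisation at 98.4 °C: 317 kJ/kg
vapour 98.4→186 °C: 145.42 kJ/kg
Δh = 195.78 + 317 + 145.42 = 658.19 kJ/kg
Q = ṁ·Δh = 267.3 kg/min × 658.19 kJ/kg = 175930 kJ/min
|Q| = 2932.2 kW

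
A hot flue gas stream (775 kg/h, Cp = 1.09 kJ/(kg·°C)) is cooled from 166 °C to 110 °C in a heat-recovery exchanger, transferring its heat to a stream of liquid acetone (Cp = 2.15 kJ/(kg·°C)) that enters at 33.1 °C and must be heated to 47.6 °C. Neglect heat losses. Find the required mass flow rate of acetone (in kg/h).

ṁ_c = 1520 kg/h

Heat released by hot stream: Q = 775 × 1.09 × (166 − 110) = 47306 kJ/h
Energy balance on cold side (adiabatic exchanger): Q = ṁ_c·Cp_c·(T_c,out − T_c,in)
ṁ_c = 47306 / [2.15 × (47.6 − 33.1)] = 1517.4 kg/h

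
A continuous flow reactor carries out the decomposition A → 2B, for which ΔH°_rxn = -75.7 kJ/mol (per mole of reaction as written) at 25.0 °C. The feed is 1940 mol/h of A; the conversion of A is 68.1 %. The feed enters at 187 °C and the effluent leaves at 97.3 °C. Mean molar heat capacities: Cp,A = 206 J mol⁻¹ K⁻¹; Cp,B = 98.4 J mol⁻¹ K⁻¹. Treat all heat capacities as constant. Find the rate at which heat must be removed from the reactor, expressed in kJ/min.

Extent of reaction ξ = 0.681 × 1940 = 1321.1 mol/h
Reaction term: ξ·ΔH°_rxn = 1321.1 × -75.7 = -100010 kJ/h
Sensible, feed 187→25 °C: -64742 kJ/h
Outlet flows (mol/h): A 618.86, B 2642.3
Sensible, products 25→97.3 °C: 28015 kJ/h
Q = ΔH = -136740 kJ/h = -37.982 kW
Heat removed = 2278.9 kJ/min

Q_out = 2280 kJ/min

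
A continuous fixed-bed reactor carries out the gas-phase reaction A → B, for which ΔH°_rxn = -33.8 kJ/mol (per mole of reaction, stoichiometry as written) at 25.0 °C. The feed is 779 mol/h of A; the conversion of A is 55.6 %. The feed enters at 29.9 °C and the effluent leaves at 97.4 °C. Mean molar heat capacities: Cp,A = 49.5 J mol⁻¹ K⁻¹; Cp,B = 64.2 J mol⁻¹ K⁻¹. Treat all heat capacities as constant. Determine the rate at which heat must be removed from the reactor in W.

Q_out = 3220 W

Extent of reaction ξ = 0.556 × 779 = 433.12 mol/h
Reaction term: ξ·ΔH°_rxn = 433.12 × -33.8 = -14640 kJ/h
Sensible, feed 29.9→25 °C: -188.95 kJ/h
Outlet flows (mol/h): A 345.88, B 433.12
Sensible, products 25→97.4 °C: 3252.7 kJ/h
Q = ΔH = -11576 kJ/h = -3.2155 kW
Heat removed = 3215.5 W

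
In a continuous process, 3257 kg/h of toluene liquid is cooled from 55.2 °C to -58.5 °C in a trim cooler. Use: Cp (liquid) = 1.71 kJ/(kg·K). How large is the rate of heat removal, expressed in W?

Q = ṁ·Cp·ΔT = 3257 × 1.71 × (-58.5 − 55.2) = -633250 kJ/h
Converting: 633250 / 3600 s = 175.9 kW
Cooling duty = 175900 W

Q_c = 176000 W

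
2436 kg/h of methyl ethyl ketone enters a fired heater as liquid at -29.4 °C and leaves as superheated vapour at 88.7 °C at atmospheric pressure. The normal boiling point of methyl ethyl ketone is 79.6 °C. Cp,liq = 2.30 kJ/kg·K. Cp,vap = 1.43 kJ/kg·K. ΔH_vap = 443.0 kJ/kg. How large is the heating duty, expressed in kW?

liquid -29.4→79.6 °C: 250.7 kJ/kg
vaporisation at 79.6 °C: 443 kJ/kg
vapour 79.6→88.7 °C: 13.013 kJ/kg
Δh = 250.7 + 443 + 13.013 = 706.71 kJ/kg
Q = ṁ·Δh = 2436 kg/h × 706.71 kJ/kg = 1.7216e+06 kJ/h
|Q| = 478.21 kW

Q = 478 kW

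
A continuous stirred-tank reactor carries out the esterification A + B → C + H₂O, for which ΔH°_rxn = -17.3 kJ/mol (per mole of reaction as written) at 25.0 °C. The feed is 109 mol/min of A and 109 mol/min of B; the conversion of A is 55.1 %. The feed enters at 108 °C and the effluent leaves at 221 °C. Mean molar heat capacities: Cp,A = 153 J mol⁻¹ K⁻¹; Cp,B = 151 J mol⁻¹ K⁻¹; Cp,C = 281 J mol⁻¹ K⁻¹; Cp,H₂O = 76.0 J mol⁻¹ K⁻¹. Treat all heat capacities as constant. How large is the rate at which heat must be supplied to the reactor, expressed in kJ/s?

Q_in = 55.5 kJ/s

Extent of reaction ξ = 0.551 × 109 = 60.059 mol/min
Reaction term: ξ·ΔH°_rxn = 60.059 × -17.3 = -1039 kJ/min
Sensible, feed 108→25 °C: -2750.3 kJ/min
Outlet flows (mol/min): A 48.941, B 48.941, C 60.059, H₂O 60.059
Sensible, products 25→221 °C: 7118.5 kJ/min
Q = ΔH = 3329.2 kJ/min = 55.487 kW
Heat supplied = 55.487 kJ/s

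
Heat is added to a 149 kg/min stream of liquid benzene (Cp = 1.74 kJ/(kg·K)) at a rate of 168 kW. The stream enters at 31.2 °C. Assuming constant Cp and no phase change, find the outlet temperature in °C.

Q = 168 kW = 10080 kJ/min
ΔT = Q/(ṁ·Cp) = 10080/(149×1.74) = 38.88 K
T_out = 31.2 + 38.88 = 70.08 °C

T_out = 70.1 °C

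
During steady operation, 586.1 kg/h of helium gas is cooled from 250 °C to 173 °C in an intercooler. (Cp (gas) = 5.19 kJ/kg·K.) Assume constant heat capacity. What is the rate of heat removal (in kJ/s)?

Q_c = 65.1 kJ/s

Q = ṁ·Cp·ΔT = 586.1 × 5.19 × (173 − 250) = -234220 kJ/h
Converting: 234220 / 3600 s = 65.062 kW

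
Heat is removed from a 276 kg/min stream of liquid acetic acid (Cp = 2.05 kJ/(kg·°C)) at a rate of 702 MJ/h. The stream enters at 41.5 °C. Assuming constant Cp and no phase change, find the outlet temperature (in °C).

T_out = 20.8 °C

Q = 702 MJ/h = 11700 kJ/min
ΔT = Q/(ṁ·Cp) = 11700/(276×2.05) = 20.679 K
T_out = 41.5 − 20.679 = 20.821 °C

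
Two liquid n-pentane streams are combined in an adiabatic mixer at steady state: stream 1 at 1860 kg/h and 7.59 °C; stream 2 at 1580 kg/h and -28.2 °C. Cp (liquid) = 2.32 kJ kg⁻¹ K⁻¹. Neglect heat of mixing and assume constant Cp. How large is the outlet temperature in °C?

T_out = -8.85 °C

No heat crosses the boundary, so H_out = H_in.
Σ ṁᵢCp,ᵢTᵢ = 1860×2.32×7.59 + 1580×2.32×-28.2 = -70618
Σ ṁᵢCp,ᵢ = 1860×2.32 + 1580×2.32 = 7980.8
T_out = -70618 / 7980.8 = -8.8484 °C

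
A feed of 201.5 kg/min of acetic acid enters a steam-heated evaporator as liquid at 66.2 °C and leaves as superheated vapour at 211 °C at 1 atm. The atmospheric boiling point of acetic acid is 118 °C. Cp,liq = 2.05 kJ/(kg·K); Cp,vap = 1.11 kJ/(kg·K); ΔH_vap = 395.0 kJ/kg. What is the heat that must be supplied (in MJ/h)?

liquid 66.2→118 °C: 106.19 kJ/kg
vaporisation at 118 °C: 395 kJ/kg
vapour 118→211 °C: 103.23 kJ/kg
Δh = 106.19 + 395 + 103.23 = 604.42 kJ/kg
Q = ṁ·Δh = 201.5 kg/min × 604.42 kJ/kg = 121790 kJ/min
|Q| = 2029.8 kW = 7307.4 MJ/h

Q = 7310 MJ/h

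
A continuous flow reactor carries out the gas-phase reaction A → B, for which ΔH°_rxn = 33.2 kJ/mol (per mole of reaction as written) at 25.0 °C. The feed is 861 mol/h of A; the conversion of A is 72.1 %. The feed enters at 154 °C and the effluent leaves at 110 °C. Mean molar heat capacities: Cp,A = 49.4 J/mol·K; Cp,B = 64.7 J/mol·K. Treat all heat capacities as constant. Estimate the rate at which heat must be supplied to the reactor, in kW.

Extent of reaction ξ = 0.721 × 861 = 620.78 mol/h
Reaction term: ξ·ΔH°_rxn = 620.78 × 33.2 = 20610 kJ/h
Sensible, feed 154→25 °C: -5486.8 kJ/h
Outlet flows (mol/h): A 240.22, B 620.78
Sensible, products 25→110 °C: 4422.7 kJ/h
Q = ΔH = 19546 kJ/h = 5.4294 kW
Heat supplied = 5.4294 kW

Q_in = 5.43 kW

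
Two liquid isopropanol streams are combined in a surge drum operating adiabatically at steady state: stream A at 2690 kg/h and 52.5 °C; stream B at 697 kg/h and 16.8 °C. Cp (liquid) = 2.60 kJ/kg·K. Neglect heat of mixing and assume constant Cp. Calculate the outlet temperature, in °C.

Adiabatic, steady state ⇒ Σ ṁᵢCp,ᵢ(T_out − Tᵢ) = 0
T_out = Σ ṁᵢCp,ᵢTᵢ / Σ ṁᵢCp,ᵢ
      = 397630 / 8806.2 = 45.153 °C

T_out = 45.2 °C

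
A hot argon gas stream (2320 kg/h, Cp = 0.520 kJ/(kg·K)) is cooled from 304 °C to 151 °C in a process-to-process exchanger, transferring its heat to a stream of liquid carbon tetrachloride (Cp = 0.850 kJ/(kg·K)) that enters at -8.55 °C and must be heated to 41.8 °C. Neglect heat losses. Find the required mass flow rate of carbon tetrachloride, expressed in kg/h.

Heat released by hot stream: Q = 2320 × 0.520 × (304 − 151) = 184580 kJ/h
Energy balance on cold side (adiabatic exchanger): Q = ṁ_c·Cp_c·(T_c,out − T_c,in)
ṁ_c = 184580 / [0.850 × (41.8 − -8.55)] = 4312.9 kg/h

ṁ_c = 4310 kg/h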